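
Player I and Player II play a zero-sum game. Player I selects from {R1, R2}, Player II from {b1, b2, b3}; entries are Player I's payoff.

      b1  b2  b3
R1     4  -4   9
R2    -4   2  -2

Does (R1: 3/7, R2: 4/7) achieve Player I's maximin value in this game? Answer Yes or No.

Yes

Against b1 this mix gives (3/7)·4 + (4/7)·(-4) = -4/7.
Against b2 this mix gives (3/7)·(-4) + (4/7)·2 = -4/7.
Against b3 this mix gives (3/7)·9 + (4/7)·(-2) = 19/7.
All of Player II's active replies (b1, b2) yield -4/7, and no column does worse for Player I. The mix makes Player II indifferent and guarantees -4/7, so it is optimal.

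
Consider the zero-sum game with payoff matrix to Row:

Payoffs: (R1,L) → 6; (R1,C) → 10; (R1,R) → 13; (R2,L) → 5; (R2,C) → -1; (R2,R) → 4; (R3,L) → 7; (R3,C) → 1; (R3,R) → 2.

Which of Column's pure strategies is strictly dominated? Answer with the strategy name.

C holds Row's payoff strictly below R in every row: 10 < 13, -1 < 4, 1 < 2.
So R is strictly dominated for Column.

R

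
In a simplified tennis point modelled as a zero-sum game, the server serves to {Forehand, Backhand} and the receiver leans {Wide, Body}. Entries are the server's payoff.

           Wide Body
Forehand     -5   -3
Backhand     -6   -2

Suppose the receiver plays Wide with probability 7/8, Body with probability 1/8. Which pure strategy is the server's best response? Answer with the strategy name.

Expected payoff of Forehand: (7/8)·(-5) + (1/8)·(-3) = -19/4.
Expected payoff of Backhand: (7/8)·(-6) + (1/8)·(-2) = -11/2.
The largest is -19/4, so the server's best response is Forehand.

Forehand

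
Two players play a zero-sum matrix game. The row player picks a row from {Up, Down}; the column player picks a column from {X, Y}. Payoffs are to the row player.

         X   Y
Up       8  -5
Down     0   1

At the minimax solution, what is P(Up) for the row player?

1/14

Row minima: Up → -5, Down → 0; maximin = 0.
Column maxima: X → 8, Y → 1; minimax = 1.
0 ≠ 1, so there is no saddle point; optimal play is mixed.
Let the row player play Up with probability p. Expected payoff against X: 8p + 0(1−p) = 8p; against Y: (-5)p + 1(1−p) = −6p + 1.
Setting these equal: 8p = −6p + 1 ⇒ 14p = 1 ⇒ p = 1/14, and the value is (8)·(1/14) = 4/7.
For the column player: with q = P(X), equating Up's and Down's payoffs gives 13q − 5 = −q + 1 ⇒ q = 3/7.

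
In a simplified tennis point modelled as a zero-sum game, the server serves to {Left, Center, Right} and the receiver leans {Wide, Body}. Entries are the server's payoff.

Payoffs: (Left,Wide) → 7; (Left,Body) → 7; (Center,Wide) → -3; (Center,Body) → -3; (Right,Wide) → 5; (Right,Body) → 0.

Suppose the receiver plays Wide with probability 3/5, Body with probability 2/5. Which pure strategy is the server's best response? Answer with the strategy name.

Left

Expected payoff of Left: (3/5)·7 + (2/5)·7 = 7.
Expected payoff of Center: (3/5)·(-3) + (2/5)·(-3) = -3.
Expected payoff of Right: (3/5)·5 + (2/5)·0 = 3.
The largest is 7, so the server's best response is Left.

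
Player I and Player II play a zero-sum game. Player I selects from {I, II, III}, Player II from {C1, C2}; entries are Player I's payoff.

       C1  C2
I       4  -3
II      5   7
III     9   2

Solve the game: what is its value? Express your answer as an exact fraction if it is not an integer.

Row minima: I → -3, II → 5, III → 2; maximin = 5.
Column maxima: C1 → 9, C2 → 7; minimax = 7.
5 ≠ 7, so there is no saddle point; optimal play is mixed.
I is strictly dominated by II, so Player I never plays it.
On the remaining 2×2 (II, III vs C1, C2):
Let Player I play II with probability p. Expected payoff against C1: 5p + 9(1−p) = −4p + 9; against C2: 7p + 2(1−p) = 5p + 2.
Setting these equal: −4p + 9 = 5p + 2 ⇒ −9p = -7 ⇒ p = 7/9, and the value is (-4)·(7/9) + 9 = 53/9.
For Player II: with q = P(C1), equating II's and III's payoffs gives −2q + 7 = 7q + 2 ⇒ q = 5/9.

53/9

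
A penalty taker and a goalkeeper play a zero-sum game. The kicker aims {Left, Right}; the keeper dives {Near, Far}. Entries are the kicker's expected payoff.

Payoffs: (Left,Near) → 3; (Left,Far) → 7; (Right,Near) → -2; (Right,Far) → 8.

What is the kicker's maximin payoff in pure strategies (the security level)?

3

Row minima: Left → 3, Right → -2.
The best of these is 3.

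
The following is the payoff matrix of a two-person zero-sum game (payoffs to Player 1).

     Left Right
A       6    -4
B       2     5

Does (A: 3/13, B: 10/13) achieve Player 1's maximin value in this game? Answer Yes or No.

Against Left this mix gives (3/13)·6 + (10/13)·2 = 38/13.
Against Right this mix gives (3/13)·(-4) + (10/13)·5 = 38/13.
All of Player 2's active replies (Left, Right) yield 38/13, and no column does worse for Player 1. The mix makes Player 2 indifferent and guarantees 38/13, so it is optimal.

Yes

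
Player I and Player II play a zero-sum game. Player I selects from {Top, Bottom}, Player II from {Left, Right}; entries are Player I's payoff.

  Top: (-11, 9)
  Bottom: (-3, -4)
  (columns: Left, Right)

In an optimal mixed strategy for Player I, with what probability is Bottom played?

Row minima: Top → -11, Bottom → -4; maximin = -4.
Column maxima: Left → -3, Right → 9; minimax = -3.
-4 ≠ -3, so there is no saddle point; optimal play is mixed.
Let Player I play Top with probability p. Expected payoff against Left: (-11)p + (-3)(1−p) = −8p − 3; against Right: 9p + (-4)(1−p) = 13p − 4.
Setting these equal: −8p − 3 = 13p − 4 ⇒ −21p = -1 ⇒ p = 1/21, and the value is (-8)·(1/21) − 3 = -71/21.
For Player II: with q = P(Left), equating Top's and Bottom's payoffs gives −20q + 9 = q − 4 ⇒ q = 13/21.

20/21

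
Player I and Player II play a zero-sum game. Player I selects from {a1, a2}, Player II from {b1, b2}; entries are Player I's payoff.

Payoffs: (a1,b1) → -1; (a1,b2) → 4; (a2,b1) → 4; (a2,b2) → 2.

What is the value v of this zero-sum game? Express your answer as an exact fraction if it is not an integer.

18/7

Row minima: a1 → -1, a2 → 2; maximin = 2.
Column maxima: b1 → 4, b2 → 4; minimax = 4.
2 ≠ 4, so there is no saddle point; optimal play is mixed.
Let Player I play a1 with probability p. Expected payoff against b1: (-1)p + 4(1−p) = −5p + 4; against b2: 4p + 2(1−p) = 2p + 2.
Setting these equal: −5p + 4 = 2p + 2 ⇒ −7p = -2 ⇒ p = 2/7, and the value is (-5)·(2/7) + 4 = 18/7.
For Player II: with q = P(b1), equating a1's and a2's payoffs gives −5q + 4 = 2q + 2 ⇒ q = 2/7.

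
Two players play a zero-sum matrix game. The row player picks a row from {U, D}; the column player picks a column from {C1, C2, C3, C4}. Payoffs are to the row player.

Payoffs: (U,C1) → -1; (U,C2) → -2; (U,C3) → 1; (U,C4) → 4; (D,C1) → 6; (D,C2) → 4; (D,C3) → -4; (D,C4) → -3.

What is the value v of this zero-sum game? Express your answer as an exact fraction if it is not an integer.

-4/11

Row minima: U → -2, D → -4; maximin = -2.
Column maxima: C1 → 6, C2 → 4, C3 → 1, C4 → 4; minimax = 1.
-2 ≠ 1, so there is no saddle point; optimal play is mixed.
C1 is strictly dominated by C2 (it gives the row player strictly more in every row), so the column player never plays it.
C4 is strictly dominated by C3 (it gives the row player strictly more in every row), so the column player never plays it.
On the remaining 2×2 (U, D vs C2, C3):
Let the row player play U with probability p. Expected payoff against C2: (-2)p + 4(1−p) = −6p + 4; against C3: 1p + (-4)(1−p) = 5p − 4.
Setting these equal: −6p + 4 = 5p − 4 ⇒ −11p = -8 ⇒ p = 8/11, and the value is (-6)·(8/11) + 4 = -4/11.
For the column player: with q = P(C2), equating U's and D's payoffs gives −3q + 1 = 8q − 4 ⇒ q = 5/11.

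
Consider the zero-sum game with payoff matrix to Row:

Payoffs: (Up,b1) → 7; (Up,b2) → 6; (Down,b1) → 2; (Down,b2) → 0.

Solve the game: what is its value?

Row minima: Up → 6, Down → 0; maximin = 6.
Column maxima: b1 → 7, b2 → 6; minimax = 6.
Since maximin = minimax = 6, there is a saddle point and the value is 6.

6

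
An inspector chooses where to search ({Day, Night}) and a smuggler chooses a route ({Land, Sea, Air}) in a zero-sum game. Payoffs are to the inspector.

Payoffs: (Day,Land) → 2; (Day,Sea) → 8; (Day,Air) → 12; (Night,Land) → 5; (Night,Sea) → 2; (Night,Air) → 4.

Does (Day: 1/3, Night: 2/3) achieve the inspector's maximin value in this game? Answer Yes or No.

Against Land this mix gives (1/3)·2 + (2/3)·5 = 4.
Against Sea this mix gives (1/3)·8 + (2/3)·2 = 4.
Against Air this mix gives (1/3)·12 + (2/3)·4 = 20/3.
All of the smuggler's active replies (Land, Sea) yield 4, and no column does worse for the inspector. The mix makes the smuggler indifferent and guarantees 4, so it is optimal.

Yes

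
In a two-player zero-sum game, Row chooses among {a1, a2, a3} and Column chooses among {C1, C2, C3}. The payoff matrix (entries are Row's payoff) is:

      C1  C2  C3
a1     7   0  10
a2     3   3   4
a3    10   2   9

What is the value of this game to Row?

Row minima: a1 → 0, a2 → 3, a3 → 2; maximin = 3.
Column maxima: C1 → 10, C2 → 3, C3 → 10; minimax = 3.
Since maximin = minimax = 3, there is a saddle point and the value is 3.

3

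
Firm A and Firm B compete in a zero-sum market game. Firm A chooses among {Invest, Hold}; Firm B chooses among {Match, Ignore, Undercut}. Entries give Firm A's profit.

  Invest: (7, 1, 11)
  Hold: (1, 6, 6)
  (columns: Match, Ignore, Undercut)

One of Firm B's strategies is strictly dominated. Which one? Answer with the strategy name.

Match holds Firm A's payoff strictly below Undercut in every row: 7 < 11, 1 < 6.
So Undercut is strictly dominated for Firm B.

Undercut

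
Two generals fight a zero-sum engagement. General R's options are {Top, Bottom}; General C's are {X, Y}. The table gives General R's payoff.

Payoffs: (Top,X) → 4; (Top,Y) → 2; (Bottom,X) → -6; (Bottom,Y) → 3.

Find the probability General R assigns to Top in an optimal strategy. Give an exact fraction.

Row minima: Top → 2, Bottom → -6; maximin = 2.
Column maxima: X → 4, Y → 3; minimax = 3.
2 ≠ 3, so there is no saddle point; optimal play is mixed.
Let General R play Top with probability p. Expected payoff against X: 4p + (-6)(1−p) = 10p − 6; against Y: 2p + 3(1−p) = −p + 3.
Setting these equal: 10p − 6 = −p + 3 ⇒ 11p = 9 ⇒ p = 9/11, and the value is (10)·(9/11) − 6 = 24/11.
For General C: with q = P(X), equating Top's and Bottom's payoffs gives 2q + 2 = −9q + 3 ⇒ q = 1/11.

9/11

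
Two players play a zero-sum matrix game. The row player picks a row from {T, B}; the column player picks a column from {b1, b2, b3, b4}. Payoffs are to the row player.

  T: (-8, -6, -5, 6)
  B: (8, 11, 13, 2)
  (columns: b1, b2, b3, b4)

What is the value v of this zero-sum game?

Row minima: T → -8, B → 2; maximin = 2.
Column maxima: b1 → 8, b2 → 11, b3 → 13, b4 → 6; minimax = 6.
2 ≠ 6, so there is no saddle point; optimal play is mixed.
b2 is strictly dominated by b1 (it gives the row player strictly more in every row), so the column player never plays it.
b3 is strictly dominated by b1 (it gives the row player strictly more in every row), so the column player never plays it.
On the remaining 2×2 (T, B vs b1, b4):
Let the row player play T with probability p. Expected payoff against b1: (-8)p + 8(1−p) = −16p + 8; against b4: 6p + 2(1−p) = 4p + 2.
Setting these equal: −16p + 8 = 4p + 2 ⇒ −20p = -6 ⇒ p = 3/10, and the value is (-16)·(3/10) + 8 = 16/5.
For the column player: with q = P(b1), equating T's and B's payoffs gives −14q + 6 = 6q + 2 ⇒ q = 1/5.

16/5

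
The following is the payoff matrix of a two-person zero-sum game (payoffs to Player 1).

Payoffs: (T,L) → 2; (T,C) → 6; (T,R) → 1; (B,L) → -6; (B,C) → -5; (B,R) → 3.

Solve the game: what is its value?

Row minima: T → 1, B → -6; maximin = 1.
Column maxima: L → 2, C → 6, R → 3; minimax = 2.
1 ≠ 2, so there is no saddle point; optimal play is mixed.
C is strictly dominated by L (it gives Player 1 strictly more in every row), so Player 2 never plays it.
On the remaining 2×2 (T, B vs L, R):
Let Player 1 play T with probability p. Expected payoff against L: 2p + (-6)(1−p) = 8p − 6; against R: 1p + 3(1−p) = −2p + 3.
Setting these equal: 8p − 6 = −2p + 3 ⇒ 10p = 9 ⇒ p = 9/10, and the value is (8)·(9/10) − 6 = 6/5.
For Player 2: with q = P(L), equating T's and B's payoffs gives q + 1 = −9q + 3 ⇒ q = 1/5.

6/5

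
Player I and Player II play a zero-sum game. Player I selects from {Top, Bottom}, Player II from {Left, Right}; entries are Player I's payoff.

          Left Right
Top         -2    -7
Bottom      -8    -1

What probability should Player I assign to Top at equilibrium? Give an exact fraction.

Row minima: Top → -7, Bottom → -8; maximin = -7.
Column maxima: Left → -2, Right → -1; minimax = -2.
-7 ≠ -2, so there is no saddle point; optimal play is mixed.
Let Player I play Top with probability p. Expected payoff against Left: (-2)p + (-8)(1−p) = 6p − 8; against Right: (-7)p + (-1)(1−p) = −6p − 1.
Setting these equal: 6p − 8 = −6p − 1 ⇒ 12p = 7 ⇒ p = 7/12, and the value is (6)·(7/12) − 8 = -9/2.
For Player II: with q = P(Left), equating Top's and Bottom's payoffs gives 5q − 7 = −7q − 1 ⇒ q = 1/2.

7/12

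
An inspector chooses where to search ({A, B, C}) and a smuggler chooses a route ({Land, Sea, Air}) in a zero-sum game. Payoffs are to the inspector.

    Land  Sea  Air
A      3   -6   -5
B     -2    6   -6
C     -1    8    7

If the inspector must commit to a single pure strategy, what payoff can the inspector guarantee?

Row minima: A → -6, B → -6, C → -1.
The best of these is -1.

-1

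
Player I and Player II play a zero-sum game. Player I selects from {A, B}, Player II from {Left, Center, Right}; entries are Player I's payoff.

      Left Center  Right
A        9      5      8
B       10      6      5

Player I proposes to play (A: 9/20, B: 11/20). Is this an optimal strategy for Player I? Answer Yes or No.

No

Against Left this mix gives (9/20)·9 + (11/20)·10 = 191/20.
Against Center this mix gives (9/20)·5 + (11/20)·6 = 111/20.
Against Right this mix gives (9/20)·8 + (11/20)·5 = 127/20.
Player II will play Center, holding Player I to 111/20. Shifting weight toward the row that does better against Center would raise this floor (the equalizing mix achieves 23/4 against both Center and Right), so the proposed strategy is not optimal.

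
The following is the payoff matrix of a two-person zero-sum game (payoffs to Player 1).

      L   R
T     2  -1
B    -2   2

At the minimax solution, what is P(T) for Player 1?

4/7

Row minima: T → -1, B → -2; maximin = -1.
Column maxima: L → 2, R → 2; minimax = 2.
-1 ≠ 2, so there is no saddle point; optimal play is mixed.
Let Player 1 play T with probability p. Expected payoff against L: 2p + (-2)(1−p) = 4p − 2; against R: (-1)p + 2(1−p) = −3p + 2.
Setting these equal: 4p − 2 = −3p + 2 ⇒ 7p = 4 ⇒ p = 4/7, and the value is (4)·(4/7) − 2 = 2/7.
For Player 2: with q = P(L), equating T's and B's payoffs gives 3q − 1 = −4q + 2 ⇒ q = 3/7.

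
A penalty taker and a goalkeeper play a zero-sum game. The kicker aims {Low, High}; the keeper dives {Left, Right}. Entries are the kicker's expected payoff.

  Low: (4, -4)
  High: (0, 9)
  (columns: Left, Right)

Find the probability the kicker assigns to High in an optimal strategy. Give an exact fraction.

Row minima: Low → -4, High → 0; maximin = 0.
Column maxima: Left → 4, Right → 9; minimax = 4.
0 ≠ 4, so there is no saddle point; optimal play is mixed.
Let the kicker play Low with probability p. Expected payoff against Left: 4p + 0(1−p) = 4p; against Right: (-4)p + 9(1−p) = −13p + 9.
Setting these equal: 4p = −13p + 9 ⇒ 17p = 9 ⇒ p = 9/17, and the value is (4)·(9/17) = 36/17.
For the keeper: with q = P(Left), equating Low's and High's payoffs gives 8q − 4 = −9q + 9 ⇒ q = 13/17.

8/17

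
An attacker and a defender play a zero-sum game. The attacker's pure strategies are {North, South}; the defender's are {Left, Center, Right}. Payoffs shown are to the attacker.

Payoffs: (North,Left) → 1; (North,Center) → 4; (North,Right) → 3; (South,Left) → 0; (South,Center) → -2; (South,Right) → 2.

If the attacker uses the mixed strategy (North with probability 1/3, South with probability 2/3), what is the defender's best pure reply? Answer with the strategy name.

If the defender plays Left, the attacker's expected payoff is (1/3)·1 + (2/3)·0 = 1/3.
If the defender plays Center, the attacker's expected payoff is (1/3)·4 + (2/3)·(-2) = 0.
If the defender plays Right, the attacker's expected payoff is (1/3)·3 + (2/3)·2 = 7/3.
The defender minimizes the attacker's payoff; the smallest is 0, so the best response is Center.

Center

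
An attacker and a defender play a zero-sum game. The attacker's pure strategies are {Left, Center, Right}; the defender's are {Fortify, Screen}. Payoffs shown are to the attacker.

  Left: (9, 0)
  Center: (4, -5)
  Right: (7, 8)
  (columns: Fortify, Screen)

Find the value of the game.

36/5

Row minima: Left → 0, Center → -5, Right → 7; maximin = 7.
Column maxima: Fortify → 9, Screen → 8; minimax = 8.
7 ≠ 8, so there is no saddle point; optimal play is mixed.
Center is strictly dominated by Left, so the attacker never plays it.
On the remaining 2×2 (Left, Right vs Fortify, Screen):
Let the attacker play Left with probability p. Expected payoff against Fortify: 9p + 7(1−p) = 2p + 7; against Screen: 0p + 8(1−p) = −8p + 8.
Setting these equal: 2p + 7 = −8p + 8 ⇒ 10p = 1 ⇒ p = 1/10, and the value is (2)·(1/10) + 7 = 36/5.
For the defender: with q = P(Fortify), equating Left's and Right's payoffs gives 9q = −q + 8 ⇒ q = 4/5.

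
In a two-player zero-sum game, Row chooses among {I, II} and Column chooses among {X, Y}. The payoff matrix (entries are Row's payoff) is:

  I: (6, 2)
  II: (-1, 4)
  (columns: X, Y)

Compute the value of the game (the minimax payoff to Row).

Row minima: I → 2, II → -1; maximin = 2.
Column maxima: X → 6, Y → 4; minimax = 4.
2 ≠ 4, so there is no saddle point; optimal play is mixed.
Let Row play I with probability p. Expected payoff against X: 6p + (-1)(1−p) = 7p − 1; against Y: 2p + 4(1−p) = −2p + 4.
Setting these equal: 7p − 1 = −2p + 4 ⇒ 9p = 5 ⇒ p = 5/9, and the value is (7)·(5/9) − 1 = 26/9.
For Column: with q = P(X), equating I's and II's payoffs gives 4q + 2 = −5q + 4 ⇒ q = 2/9.

26/9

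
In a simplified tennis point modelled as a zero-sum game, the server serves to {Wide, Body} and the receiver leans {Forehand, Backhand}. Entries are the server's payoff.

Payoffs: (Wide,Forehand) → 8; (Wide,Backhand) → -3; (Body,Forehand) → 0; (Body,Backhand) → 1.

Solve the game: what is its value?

Row minima: Wide → -3, Body → 0; maximin = 0.
Column maxima: Forehand → 8, Backhand → 1; minimax = 1.
0 ≠ 1, so there is no saddle point; optimal play is mixed.
Let the server play Wide with probability p. Expected payoff against Forehand: 8p + 0(1−p) = 8p; against Backhand: (-3)p + 1(1−p) = −4p + 1.
Setting these equal: 8p = −4p + 1 ⇒ 12p = 1 ⇒ p = 1/12, and the value is (8)·(1/12) = 2/3.
For the receiver: with q = P(Forehand), equating Wide's and Body's payoffs gives 11q − 3 = −q + 1 ⇒ q = 1/3.

2/3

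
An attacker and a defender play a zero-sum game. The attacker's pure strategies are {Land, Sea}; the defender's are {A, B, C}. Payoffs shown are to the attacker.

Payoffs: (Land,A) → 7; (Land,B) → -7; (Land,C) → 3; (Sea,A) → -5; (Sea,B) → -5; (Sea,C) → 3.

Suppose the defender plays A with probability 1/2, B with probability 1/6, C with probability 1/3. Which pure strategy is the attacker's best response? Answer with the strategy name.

Land

Expected payoff of Land: (1/2)·7 + (1/6)·(-7) + (1/3)·3 = 10/3.
Expected payoff of Sea: (1/2)·(-5) + (1/6)·(-5) + (1/3)·3 = -7/3.
The largest is 10/3, so the attacker's best response is Land.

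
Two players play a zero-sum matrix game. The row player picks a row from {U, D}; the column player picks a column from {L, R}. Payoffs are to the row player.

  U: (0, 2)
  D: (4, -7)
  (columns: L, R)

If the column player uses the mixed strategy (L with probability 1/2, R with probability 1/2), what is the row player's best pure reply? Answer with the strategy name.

U

Expected payoff of U: (1/2)·0 + (1/2)·2 = 1.
Expected payoff of D: (1/2)·4 + (1/2)·(-7) = -3/2.
The largest is 1, so the row player's best response is U.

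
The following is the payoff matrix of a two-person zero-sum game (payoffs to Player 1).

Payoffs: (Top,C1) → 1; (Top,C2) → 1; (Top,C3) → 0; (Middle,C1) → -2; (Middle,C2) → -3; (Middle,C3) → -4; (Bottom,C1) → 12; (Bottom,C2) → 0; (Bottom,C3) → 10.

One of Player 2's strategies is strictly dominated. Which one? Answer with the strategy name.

C3 holds Player 1's payoff strictly below C1 in every row: 0 < 1, -4 < -2, 10 < 12.
So C1 is strictly dominated for Player 2.

C1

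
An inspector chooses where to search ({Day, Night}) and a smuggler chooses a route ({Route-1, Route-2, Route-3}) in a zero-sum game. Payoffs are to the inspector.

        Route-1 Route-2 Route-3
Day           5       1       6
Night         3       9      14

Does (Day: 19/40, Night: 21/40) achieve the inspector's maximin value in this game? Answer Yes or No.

Against Route-1 this mix gives (19/40)·5 + (21/40)·3 = 79/20.
Against Route-2 this mix gives (19/40)·1 + (21/40)·9 = 26/5.
Against Route-3 this mix gives (19/40)·6 + (21/40)·14 = 51/5.
The smuggler will play Route-1, holding the inspector to 79/20. Shifting weight toward the row that does better against Route-1 would raise this floor (the equalizing mix achieves 21/5 against both Route-1 and Route-2), so the proposed strategy is not optimal.

No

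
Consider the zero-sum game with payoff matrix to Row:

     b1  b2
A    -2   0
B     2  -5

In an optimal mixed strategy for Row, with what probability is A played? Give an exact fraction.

Row minima: A → -2, B → -5; maximin = -2.
Column maxima: b1 → 2, b2 → 0; minimax = 0.
-2 ≠ 0, so there is no saddle point; optimal play is mixed.
Let Row play A with probability p. Expected payoff against b1: (-2)p + 2(1−p) = −4p + 2; against b2: 0p + (-5)(1−p) = 5p − 5.
Setting these equal: −4p + 2 = 5p − 5 ⇒ −9p = -7 ⇒ p = 7/9, and the value is (-4)·(7/9) + 2 = -10/9.
For Column: with q = P(b1), equating A's and B's payoffs gives −2q = 7q − 5 ⇒ q = 5/9.

7/9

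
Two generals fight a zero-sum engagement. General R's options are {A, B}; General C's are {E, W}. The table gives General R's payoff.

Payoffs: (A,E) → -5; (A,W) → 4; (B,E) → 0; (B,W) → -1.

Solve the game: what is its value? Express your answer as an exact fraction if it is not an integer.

-1/2

Row minima: A → -5, B → -1; maximin = -1.
Column maxima: E → 0, W → 4; minimax = 0.
-1 ≠ 0, so there is no saddle point; optimal play is mixed.
Let General R play A with probability p. Expected payoff against E: (-5)p + 0(1−p) = −5p; against W: 4p + (-1)(1−p) = 5p − 1.
Setting these equal: −5p = 5p − 1 ⇒ −10p = -1 ⇒ p = 1/10, and the value is (-5)·(1/10) = -1/2.
For General C: with q = P(E), equating A's and B's payoffs gives −9q + 4 = q − 1 ⇒ q = 1/2.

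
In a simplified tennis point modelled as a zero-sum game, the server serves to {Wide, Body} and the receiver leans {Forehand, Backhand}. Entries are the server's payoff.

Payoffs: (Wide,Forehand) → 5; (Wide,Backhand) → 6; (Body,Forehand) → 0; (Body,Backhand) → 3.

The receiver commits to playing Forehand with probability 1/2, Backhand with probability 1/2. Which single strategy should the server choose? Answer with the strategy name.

Expected payoff of Wide: (1/2)·5 + (1/2)·6 = 11/2.
Expected payoff of Body: (1/2)·0 + (1/2)·3 = 3/2.
The largest is 11/2, so the server's best response is Wide.

Wide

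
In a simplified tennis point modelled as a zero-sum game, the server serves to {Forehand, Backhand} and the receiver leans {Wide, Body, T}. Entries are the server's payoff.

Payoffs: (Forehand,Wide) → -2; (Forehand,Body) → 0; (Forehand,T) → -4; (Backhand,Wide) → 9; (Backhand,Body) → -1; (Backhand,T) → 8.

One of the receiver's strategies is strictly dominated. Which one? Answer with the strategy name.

Wide

T holds the server's payoff strictly below Wide in every row: -4 < -2, 8 < 9.
So Wide is strictly dominated for the receiver.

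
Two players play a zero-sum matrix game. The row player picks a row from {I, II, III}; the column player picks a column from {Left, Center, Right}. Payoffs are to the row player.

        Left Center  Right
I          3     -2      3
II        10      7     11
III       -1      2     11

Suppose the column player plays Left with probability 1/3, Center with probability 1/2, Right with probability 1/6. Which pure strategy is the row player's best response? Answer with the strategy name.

Expected payoff of I: (1/3)·3 + (1/2)·(-2) + (1/6)·3 = 1/2.
Expected payoff of II: (1/3)·10 + (1/2)·7 + (1/6)·11 = 26/3.
Expected payoff of III: (1/3)·(-1) + (1/2)·2 + (1/6)·11 = 5/2.
The largest is 26/3, so the row player's best response is II.

II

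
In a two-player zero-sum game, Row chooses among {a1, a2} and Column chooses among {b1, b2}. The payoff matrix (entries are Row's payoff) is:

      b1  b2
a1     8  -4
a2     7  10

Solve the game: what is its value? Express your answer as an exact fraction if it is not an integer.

36/5

Row minima: a1 → -4, a2 → 7; maximin = 7.
Column maxima: b1 → 8, b2 → 10; minimax = 8.
7 ≠ 8, so there is no saddle point; optimal play is mixed.
Let Row play a1 with probability p. Expected payoff against b1: 8p + 7(1−p) = p + 7; against b2: (-4)p + 10(1−p) = −14p + 10.
Setting these equal: p + 7 = −14p + 10 ⇒ 15p = 3 ⇒ p = 1/5, and the value is (1)·(1/5) + 7 = 36/5.
For Column: with q = P(b1), equating a1's and a2's payoffs gives 12q − 4 = −3q + 10 ⇒ q = 14/15.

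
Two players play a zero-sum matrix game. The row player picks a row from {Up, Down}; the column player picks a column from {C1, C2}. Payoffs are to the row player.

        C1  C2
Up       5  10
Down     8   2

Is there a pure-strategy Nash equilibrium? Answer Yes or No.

No

Row minima: Up → 5, Down → 2; maximin = 5.
Column maxima: C1 → 8, C2 → 10; minimax = 8.
5 ≠ 8, so no pure-strategy equilibrium exists.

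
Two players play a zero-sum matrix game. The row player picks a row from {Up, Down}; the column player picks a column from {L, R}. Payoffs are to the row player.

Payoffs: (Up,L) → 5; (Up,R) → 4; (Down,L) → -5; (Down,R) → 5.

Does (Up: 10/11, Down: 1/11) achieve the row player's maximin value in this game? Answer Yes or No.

Against L this mix gives (10/11)·5 + (1/11)·(-5) = 45/11.
Against R this mix gives (10/11)·4 + (1/11)·5 = 45/11.
All of the column player's active replies (L, R) yield 45/11, and no column does worse for the row player. The mix makes the column player indifferent and guarantees 45/11, so it is optimal.

Yes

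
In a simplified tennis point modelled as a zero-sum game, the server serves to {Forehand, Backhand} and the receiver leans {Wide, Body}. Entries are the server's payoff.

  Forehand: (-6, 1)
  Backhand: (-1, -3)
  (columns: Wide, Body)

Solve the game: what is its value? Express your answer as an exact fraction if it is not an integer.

Row minima: Forehand → -6, Backhand → -3; maximin = -3.
Column maxima: Wide → -1, Body → 1; minimax = -1.
-3 ≠ -1, so there is no saddle point; optimal play is mixed.
Let the server play Forehand with probability p. Expected payoff against Wide: (-6)p + (-1)(1−p) = −5p − 1; against Body: 1p + (-3)(1−p) = 4p − 3.
Setting these equal: −5p − 1 = 4p − 3 ⇒ −9p = -2 ⇒ p = 2/9, and the value is (-5)·(2/9) − 1 = -19/9.
For the receiver: with q = P(Wide), equating Forehand's and Backhand's payoffs gives −7q + 1 = 2q − 3 ⇒ q = 4/9.

-19/9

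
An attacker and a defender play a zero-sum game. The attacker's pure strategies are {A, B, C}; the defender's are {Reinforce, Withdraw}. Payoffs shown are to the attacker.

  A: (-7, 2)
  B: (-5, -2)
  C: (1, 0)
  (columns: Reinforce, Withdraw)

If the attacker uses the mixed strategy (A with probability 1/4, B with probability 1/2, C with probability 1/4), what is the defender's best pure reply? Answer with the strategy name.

Reinforce

If the defender plays Reinforce, the attacker's expected payoff is (1/4)·(-7) + (1/2)·(-5) + (1/4)·1 = -4.
If the defender plays Withdraw, the attacker's expected payoff is (1/4)·2 + (1/2)·(-2) + (1/4)·0 = -1/2.
The defender minimizes the attacker's payoff; the smallest is -4, so the best response is Reinforce.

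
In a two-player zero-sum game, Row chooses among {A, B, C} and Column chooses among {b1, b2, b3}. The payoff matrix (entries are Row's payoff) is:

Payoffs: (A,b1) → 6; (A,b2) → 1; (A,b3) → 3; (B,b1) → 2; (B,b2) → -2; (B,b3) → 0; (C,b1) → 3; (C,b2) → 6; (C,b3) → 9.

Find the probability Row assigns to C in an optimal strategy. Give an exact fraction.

5/8

Row minima: A → 1, B → -2, C → 3; maximin = 3.
Column maxima: b1 → 6, b2 → 6, b3 → 9; minimax = 6.
3 ≠ 6, so there is no saddle point; optimal play is mixed.
B is strictly dominated by A, so Row never plays it.
b3 is strictly dominated by b2 (it gives Row strictly more in every row), so Column never plays it.
On the remaining 2×2 (A, C vs b1, b2):
Let Row play A with probability p. Expected payoff against b1: 6p + 3(1−p) = 3p + 3; against b2: 1p + 6(1−p) = −5p + 6.
Setting these equal: 3p + 3 = −5p + 6 ⇒ 8p = 3 ⇒ p = 3/8, and the value is (3)·(3/8) + 3 = 33/8.
For Column: with q = P(b1), equating A's and C's payoffs gives 5q + 1 = −3q + 6 ⇒ q = 5/8.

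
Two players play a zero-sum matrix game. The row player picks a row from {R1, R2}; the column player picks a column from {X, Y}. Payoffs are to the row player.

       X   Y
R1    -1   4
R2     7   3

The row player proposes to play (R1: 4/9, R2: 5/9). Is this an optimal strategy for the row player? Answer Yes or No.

Yes

Against X this mix gives (4/9)·(-1) + (5/9)·7 = 31/9.
Against Y this mix gives (4/9)·4 + (5/9)·3 = 31/9.
All of the column player's active replies (X, Y) yield 31/9, and no column does worse for the row player. The mix makes the column player indifferent and guarantees 31/9, so it is optimal.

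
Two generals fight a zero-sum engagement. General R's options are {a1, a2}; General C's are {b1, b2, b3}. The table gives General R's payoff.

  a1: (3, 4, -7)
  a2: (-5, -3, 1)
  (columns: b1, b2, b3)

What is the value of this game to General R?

Row minima: a1 → -7, a2 → -5; maximin = -5.
Column maxima: b1 → 3, b2 → 4, b3 → 1; minimax = 1.
-5 ≠ 1, so there is no saddle point; optimal play is mixed.
b2 is strictly dominated by b1 (it gives General R strictly more in every row), so General C never plays it.
On the remaining 2×2 (a1, a2 vs b1, b3):
Let General R play a1 with probability p. Expected payoff against b1: 3p + (-5)(1−p) = 8p − 5; against b3: (-7)p + 1(1−p) = −8p + 1.
Setting these equal: 8p − 5 = −8p + 1 ⇒ 16p = 6 ⇒ p = 3/8, and the value is (8)·(3/8) − 5 = -2.
For General C: with q = P(b1), equating a1's and a2's payoffs gives 10q − 7 = −6q + 1 ⇒ q = 1/2.

-2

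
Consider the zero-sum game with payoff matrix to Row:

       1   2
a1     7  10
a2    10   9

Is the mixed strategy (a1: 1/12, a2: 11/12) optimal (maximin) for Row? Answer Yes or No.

Against 1 this mix gives (1/12)·7 + (11/12)·10 = 39/4.
Against 2 this mix gives (1/12)·10 + (11/12)·9 = 109/12.
Column will play 2, holding Row to 109/12. Shifting weight toward the row that does better against 2 would raise this floor (the equalizing mix achieves 37/4 against both 2 and 1), so the proposed strategy is not optimal.

No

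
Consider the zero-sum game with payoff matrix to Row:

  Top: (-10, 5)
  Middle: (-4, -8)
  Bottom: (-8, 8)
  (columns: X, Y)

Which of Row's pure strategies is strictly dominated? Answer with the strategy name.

Bottom gives a strictly higher payoff than Top against every column: -8 > -10, 8 > 5.
So Top is strictly dominated and Row never plays it.

Top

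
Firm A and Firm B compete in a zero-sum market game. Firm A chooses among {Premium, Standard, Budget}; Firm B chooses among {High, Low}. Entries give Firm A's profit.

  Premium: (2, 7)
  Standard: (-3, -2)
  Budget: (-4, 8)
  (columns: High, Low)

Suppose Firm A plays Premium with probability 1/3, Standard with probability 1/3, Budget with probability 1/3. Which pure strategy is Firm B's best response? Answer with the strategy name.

If Firm B plays High, Firm A's expected payoff is (1/3)·2 + (1/3)·(-3) + (1/3)·(-4) = -5/3.
If Firm B plays Low, Firm A's expected payoff is (1/3)·7 + (1/3)·(-2) + (1/3)·8 = 13/3.
Firm B minimizes Firm A's payoff; the smallest is -5/3, so the best response is High.

High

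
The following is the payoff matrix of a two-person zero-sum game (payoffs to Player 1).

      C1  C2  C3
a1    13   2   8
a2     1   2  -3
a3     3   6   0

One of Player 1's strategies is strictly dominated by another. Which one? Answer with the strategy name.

a2

a3 gives a strictly higher payoff than a2 against every column: 3 > 1, 6 > 2, 0 > -3.
So a2 is strictly dominated and Player 1 never plays it.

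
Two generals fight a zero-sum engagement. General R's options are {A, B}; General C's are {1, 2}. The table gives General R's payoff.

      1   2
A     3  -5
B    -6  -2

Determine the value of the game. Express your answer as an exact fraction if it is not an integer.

Row minima: A → -5, B → -6; maximin = -5.
Column maxima: 1 → 3, 2 → -2; minimax = -2.
-5 ≠ -2, so there is no saddle point; optimal play is mixed.
Let General R play A with probability p. Expected payoff against 1: 3p + (-6)(1−p) = 9p − 6; against 2: (-5)p + (-2)(1−p) = −3p − 2.
Setting these equal: 9p − 6 = −3p − 2 ⇒ 12p = 4 ⇒ p = 1/3, and the value is (9)·(1/3) − 6 = -3.
For General C: with q = P(1), equating A's and B's payoffs gives 8q − 5 = −4q − 2 ⇒ q = 1/4.

-3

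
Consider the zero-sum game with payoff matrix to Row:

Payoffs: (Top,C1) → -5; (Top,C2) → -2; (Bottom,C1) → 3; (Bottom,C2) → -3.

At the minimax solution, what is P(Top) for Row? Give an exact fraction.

Row minima: Top → -5, Bottom → -3; maximin = -3.
Column maxima: C1 → 3, C2 → -2; minimax = -2.
-3 ≠ -2, so there is no saddle point; optimal play is mixed.
Let Row play Top with probability p. Expected payoff against C1: (-5)p + 3(1−p) = −8p + 3; against C2: (-2)p + (-3)(1−p) = p − 3.
Setting these equal: −8p + 3 = p − 3 ⇒ −9p = -6 ⇒ p = 2/3, and the value is (-8)·(2/3) + 3 = -7/3.
For Column: with q = P(C1), equating Top's and Bottom's payoffs gives −3q − 2 = 6q − 3 ⇒ q = 1/9.

2/3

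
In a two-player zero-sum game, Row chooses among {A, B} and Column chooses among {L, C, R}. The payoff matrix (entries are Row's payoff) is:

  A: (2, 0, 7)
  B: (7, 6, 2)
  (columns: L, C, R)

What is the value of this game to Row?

Row minima: A → 0, B → 2; maximin = 2.
Column maxima: L → 7, C → 6, R → 7; minimax = 6.
2 ≠ 6, so there is no saddle point; optimal play is mixed.
L is strictly dominated by C (it gives Row strictly more in every row), so Column never plays it.
On the remaining 2×2 (A, B vs C, R):
Let Row play A with probability p. Expected payoff against C: 0p + 6(1−p) = −6p + 6; against R: 7p + 2(1−p) = 5p + 2.
Setting these equal: −6p + 6 = 5p + 2 ⇒ −11p = -4 ⇒ p = 4/11, and the value is (-6)·(4/11) + 6 = 42/11.
For Column: with q = P(C), equating A's and B's payoffs gives −7q + 7 = 4q + 2 ⇒ q = 5/11.

42/11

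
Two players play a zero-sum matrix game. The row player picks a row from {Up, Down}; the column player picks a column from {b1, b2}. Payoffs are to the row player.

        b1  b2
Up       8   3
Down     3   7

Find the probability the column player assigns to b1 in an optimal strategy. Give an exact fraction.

4/9

Row minima: Up → 3, Down → 3; maximin = 3.
Column maxima: b1 → 8, b2 → 7; minimax = 7.
3 ≠ 7, so there is no saddle point; optimal play is mixed.
Let the row player play Up with probability p. Expected payoff against b1: 8p + 3(1−p) = 5p + 3; against b2: 3p + 7(1−p) = −4p + 7.
Setting these equal: 5p + 3 = −4p + 7 ⇒ 9p = 4 ⇒ p = 4/9, and the value is (5)·(4/9) + 3 = 47/9.
For the column player: with q = P(b1), equating Up's and Down's payoffs gives 5q + 3 = −4q + 7 ⇒ q = 4/9.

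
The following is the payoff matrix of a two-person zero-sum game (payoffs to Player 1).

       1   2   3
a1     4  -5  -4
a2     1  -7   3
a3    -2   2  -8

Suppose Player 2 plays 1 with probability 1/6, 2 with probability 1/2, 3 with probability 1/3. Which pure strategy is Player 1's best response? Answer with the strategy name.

Expected payoff of a1: (1/6)·4 + (1/2)·(-5) + (1/3)·(-4) = -19/6.
Expected payoff of a2: (1/6)·1 + (1/2)·(-7) + (1/3)·3 = -7/3.
Expected payoff of a3: (1/6)·(-2) + (1/2)·2 + (1/3)·(-8) = -2.
The largest is -2, so Player 1's best response is a3.

a3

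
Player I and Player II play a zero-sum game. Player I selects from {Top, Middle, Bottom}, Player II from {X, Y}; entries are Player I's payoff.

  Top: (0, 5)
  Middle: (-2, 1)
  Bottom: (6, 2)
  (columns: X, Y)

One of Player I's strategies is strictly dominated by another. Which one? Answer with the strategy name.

Top gives a strictly higher payoff than Middle against every column: 0 > -2, 5 > 1.
So Middle is strictly dominated and Player I never plays it.

Middle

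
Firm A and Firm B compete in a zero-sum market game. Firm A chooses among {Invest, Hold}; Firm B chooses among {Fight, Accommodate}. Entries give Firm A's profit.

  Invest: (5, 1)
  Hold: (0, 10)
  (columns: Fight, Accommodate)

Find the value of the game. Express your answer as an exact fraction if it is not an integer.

25/7

Row minima: Invest → 1, Hold → 0; maximin = 1.
Column maxima: Fight → 5, Accommodate → 10; minimax = 5.
1 ≠ 5, so there is no saddle point; optimal play is mixed.
Let Firm A play Invest with probability p. Expected payoff against Fight: 5p + 0(1−p) = 5p; against Accommodate: 1p + 10(1−p) = −9p + 10.
Setting these equal: 5p = −9p + 10 ⇒ 14p = 10 ⇒ p = 5/7, and the value is (5)·(5/7) = 25/7.
For Firm B: with q = P(Fight), equating Invest's and Hold's payoffs gives 4q + 1 = −10q + 10 ⇒ q = 9/14.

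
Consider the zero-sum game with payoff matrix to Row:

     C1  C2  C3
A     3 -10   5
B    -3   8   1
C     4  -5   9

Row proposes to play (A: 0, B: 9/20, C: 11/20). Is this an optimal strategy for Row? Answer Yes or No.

Yes

Against C1 this mix gives (9/20)·(-3) + (11/20)·4 = 17/20.
Against C2 this mix gives (9/20)·8 + (11/20)·(-5) = 17/20.
Against C3 this mix gives (9/20)·1 + (11/20)·9 = 27/5.
All of Column's active replies (C1, C2) yield 17/20, and no column does worse for Row. The mix makes Column indifferent and guarantees 17/20, so it is optimal.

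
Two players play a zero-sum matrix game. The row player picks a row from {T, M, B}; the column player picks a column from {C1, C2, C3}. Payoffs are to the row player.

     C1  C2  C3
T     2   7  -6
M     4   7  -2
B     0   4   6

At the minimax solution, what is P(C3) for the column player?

1/3

Row minima: T → -6, M → -2, B → 0; maximin = 0.
Column maxima: C1 → 4, C2 → 7, C3 → 6; minimax = 4.
0 ≠ 4, so there is no saddle point; optimal play is mixed.
C2 is strictly dominated by C1 (it gives the row player strictly more in every row), so the column player never plays it.
With C2 eliminated, T is strictly dominated by M (M gives the row player strictly more in every remaining column), so the row player never plays it.
On the remaining 2×2 (M, B vs C1, C3):
Let the row player play M with probability p. Expected payoff against C1: 4p + 0(1−p) = 4p; against C3: (-2)p + 6(1−p) = −8p + 6.
Setting these equal: 4p = −8p + 6 ⇒ 12p = 6 ⇒ p = 1/2, and the value is (4)·(1/2) = 2.
For the column player: with q = P(C1), equating M's and B's payoffs gives 6q − 2 = −6q + 6 ⇒ q = 2/3.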